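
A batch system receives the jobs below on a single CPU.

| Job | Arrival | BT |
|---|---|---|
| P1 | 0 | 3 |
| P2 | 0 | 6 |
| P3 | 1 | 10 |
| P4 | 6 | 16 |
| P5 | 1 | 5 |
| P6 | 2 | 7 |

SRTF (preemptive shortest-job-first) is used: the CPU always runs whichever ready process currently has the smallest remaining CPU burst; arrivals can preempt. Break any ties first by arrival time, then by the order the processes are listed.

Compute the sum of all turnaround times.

114

Schedule: | P1 0-3 | P5 3-8 | P2 8-14 | P6 14-21 | P3 21-31 | P4 31-47 |
Completion: P1=3  P2=14  P3=31  P4=47  P5=8  P6=21
Turnaround (C−A): P1=3  P2=14  P3=30  P4=41  P5=7  P6=19
Turnaround = completion − arrival: P1=3, P2=14, P3=30, P4=41, P5=7, P6=19
Total turnaround = 3 + 14 + 30 + 41 + 7 + 19 = 114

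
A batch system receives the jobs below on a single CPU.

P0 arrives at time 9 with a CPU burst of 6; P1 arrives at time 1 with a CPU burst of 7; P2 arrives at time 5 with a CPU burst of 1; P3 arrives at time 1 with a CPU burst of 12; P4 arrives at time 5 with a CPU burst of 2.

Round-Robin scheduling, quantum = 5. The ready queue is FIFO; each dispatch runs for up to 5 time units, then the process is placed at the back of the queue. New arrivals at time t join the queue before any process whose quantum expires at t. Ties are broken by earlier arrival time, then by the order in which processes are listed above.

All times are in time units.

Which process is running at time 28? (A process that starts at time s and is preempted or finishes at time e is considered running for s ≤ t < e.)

Gantt: | idle 0-1 | P1 1-6 | P3 6-11 | P2 11-12 | P4 12-14 | P1 14-16 | P0 16-21 | P3 21-26 | P0 26-27 | P3 27-29 |
Completion: P0=27  P1=16  P2=12  P3=29  P4=14
Turnaround (C−A): P0=18  P1=15  P2=7  P3=28  P4=9

P3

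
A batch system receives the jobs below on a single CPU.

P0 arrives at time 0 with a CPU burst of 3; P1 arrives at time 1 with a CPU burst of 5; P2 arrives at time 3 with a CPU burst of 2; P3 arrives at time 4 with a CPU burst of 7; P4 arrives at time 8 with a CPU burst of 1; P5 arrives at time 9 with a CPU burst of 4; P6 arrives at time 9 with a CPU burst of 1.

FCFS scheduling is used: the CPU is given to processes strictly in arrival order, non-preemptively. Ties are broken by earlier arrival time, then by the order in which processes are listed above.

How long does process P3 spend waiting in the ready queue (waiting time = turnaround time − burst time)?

Schedule: | P0 0-3 | P1 3-8 | P2 8-10 | P3 10-17 | P4 17-18 | P5 18-22 | P6 22-23 |
Completion: P0=3  P1=8  P2=10  P3=17  P4=18  P5=22  P6=23
Turnaround (C−A): P0=3  P1=7  P2=7  P3=13  P4=10  P5=13  P6=14
Waiting(P3) = turnaround − burst = 13 − 7 = 6

6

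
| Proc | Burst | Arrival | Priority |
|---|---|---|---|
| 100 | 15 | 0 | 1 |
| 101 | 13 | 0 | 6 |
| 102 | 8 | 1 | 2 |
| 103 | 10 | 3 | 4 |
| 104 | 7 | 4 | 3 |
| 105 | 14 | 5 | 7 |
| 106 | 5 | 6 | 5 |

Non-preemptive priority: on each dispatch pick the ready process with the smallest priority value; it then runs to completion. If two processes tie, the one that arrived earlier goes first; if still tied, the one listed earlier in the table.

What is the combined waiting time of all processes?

192

Gantt: | 100 0-15 | 102 15-23 | 104 23-30 | 103 30-40 | 106 40-45 | 101 45-58 | 105 58-72 |
Completion: 100=15  101=58  102=23  103=40  104=30  105=72  106=45
Turnaround (C−A): 100=15  101=58  102=22  103=37  104=26  105=67  106=39
Waiting = turnaround − burst: 100=0, 101=45, 102=14, 103=27, 104=19, 105=53, 106=34
Total waiting = 0 + 45 + 14 + 27 + 19 + 53 + 34 = 192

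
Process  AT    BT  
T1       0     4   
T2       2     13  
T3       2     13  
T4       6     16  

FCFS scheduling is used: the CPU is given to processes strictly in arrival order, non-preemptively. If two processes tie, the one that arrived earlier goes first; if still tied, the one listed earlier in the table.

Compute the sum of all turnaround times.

87

Gantt: | T1 0-4 | T2 4-17 | T3 17-30 | T4 30-46 |
Completion: T1=4  T2=17  T3=30  T4=46
Turnaround (C−A): T1=4  T2=15  T3=28  T4=40
Turnaround = completion − arrival: T1=4, T2=15, T3=28, T4=40
Total turnaround = 4 + 15 + 28 + 40 = 87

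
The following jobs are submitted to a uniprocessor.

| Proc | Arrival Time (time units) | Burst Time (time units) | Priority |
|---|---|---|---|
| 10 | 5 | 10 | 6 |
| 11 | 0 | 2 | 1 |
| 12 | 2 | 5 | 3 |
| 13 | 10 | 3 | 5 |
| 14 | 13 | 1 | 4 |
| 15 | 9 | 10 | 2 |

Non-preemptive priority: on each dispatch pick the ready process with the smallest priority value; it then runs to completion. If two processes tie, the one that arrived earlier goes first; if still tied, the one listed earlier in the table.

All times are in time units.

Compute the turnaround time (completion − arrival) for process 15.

Gantt: | 11 0-2 | 12 2-7 | 10 7-17 | 15 17-27 | 14 27-28 | 13 28-31 |
Completion: 10=17  11=2  12=7  13=31  14=28  15=27
Turnaround (C−A): 10=12  11=2  12=5  13=21  14=15  15=18
Turnaround(15) = completion − arrival = 27 − 9 = 18

18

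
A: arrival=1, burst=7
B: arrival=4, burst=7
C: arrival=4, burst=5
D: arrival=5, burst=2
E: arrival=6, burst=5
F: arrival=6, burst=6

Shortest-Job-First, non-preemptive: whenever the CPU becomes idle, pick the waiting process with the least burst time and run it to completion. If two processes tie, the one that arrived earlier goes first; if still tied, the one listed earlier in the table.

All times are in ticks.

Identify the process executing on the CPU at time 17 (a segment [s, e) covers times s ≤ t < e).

Schedule: | idle 0-1 | A 1-8 | D 8-10 | C 10-15 | E 15-20 | F 20-26 | B 26-33 |
Completion: A=8  B=33  C=15  D=10  E=20  F=26

E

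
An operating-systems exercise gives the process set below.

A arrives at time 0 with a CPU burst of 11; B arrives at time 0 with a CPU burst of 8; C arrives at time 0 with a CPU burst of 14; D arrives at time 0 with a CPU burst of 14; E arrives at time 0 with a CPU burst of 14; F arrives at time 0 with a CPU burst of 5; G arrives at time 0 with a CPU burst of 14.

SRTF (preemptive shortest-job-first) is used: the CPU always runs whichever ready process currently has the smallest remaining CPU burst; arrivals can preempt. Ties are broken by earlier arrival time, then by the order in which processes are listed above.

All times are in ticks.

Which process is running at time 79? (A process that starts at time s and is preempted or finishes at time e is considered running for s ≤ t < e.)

Gantt: | F 0-5 | B 5-13 | A 13-24 | C 24-38 | D 38-52 | E 52-66 | G 66-80 |
Completion: A=24  B=13  C=38  D=52  E=66  F=5  G=80
Turnaround (C−A): A=24  B=13  C=38  D=52  E=66  F=5  G=80

G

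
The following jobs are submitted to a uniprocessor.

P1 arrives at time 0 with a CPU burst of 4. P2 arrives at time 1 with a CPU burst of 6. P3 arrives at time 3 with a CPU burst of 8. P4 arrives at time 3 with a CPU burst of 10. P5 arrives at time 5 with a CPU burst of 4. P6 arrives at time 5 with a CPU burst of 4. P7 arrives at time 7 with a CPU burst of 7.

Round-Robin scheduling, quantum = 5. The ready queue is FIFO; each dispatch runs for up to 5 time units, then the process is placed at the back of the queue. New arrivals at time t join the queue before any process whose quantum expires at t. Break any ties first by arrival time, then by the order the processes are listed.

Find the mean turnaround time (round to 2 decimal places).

26.14

Gantt: | P1 0-4 | P2 4-9 | P3 9-14 | P4 14-19 | P5 19-23 | P6 23-27 | P7 27-32 | P2 32-33 | P3 33-36 | P4 36-41 | P7 41-43 |
Completion: P1=4  P2=33  P3=36  P4=41  P5=23  P6=27  P7=43
Turnaround (C−A): P1=4  P2=32  P3=33  P4=38  P5=18  P6=22  P7=36
Turnaround times: P1=4, P2=32, P3=33, P4=38, P5=18, P6=22, P7=36
Average turnaround = (4+32+33+38+18+22+36) / 7 = 183/7 = 26.14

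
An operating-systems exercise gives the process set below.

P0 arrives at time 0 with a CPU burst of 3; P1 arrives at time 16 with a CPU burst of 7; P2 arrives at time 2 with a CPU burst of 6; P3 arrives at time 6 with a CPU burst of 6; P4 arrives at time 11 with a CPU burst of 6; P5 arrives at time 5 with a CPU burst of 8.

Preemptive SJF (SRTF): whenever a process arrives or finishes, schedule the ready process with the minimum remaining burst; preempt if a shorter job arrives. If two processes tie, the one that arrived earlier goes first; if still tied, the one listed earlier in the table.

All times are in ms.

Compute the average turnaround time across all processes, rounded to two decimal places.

12.00

Gantt: | P0 0-3 | P2 3-9 | P3 9-15 | P4 15-21 | P1 21-28 | P5 28-36 |
Completion: P0=3  P1=28  P2=9  P3=15  P4=21  P5=36
Turnaround times: P0=3, P1=12, P2=7, P3=9, P4=10, P5=31
Average turnaround = (3+12+7+9+10+31) / 6 = 72/6 = 12.00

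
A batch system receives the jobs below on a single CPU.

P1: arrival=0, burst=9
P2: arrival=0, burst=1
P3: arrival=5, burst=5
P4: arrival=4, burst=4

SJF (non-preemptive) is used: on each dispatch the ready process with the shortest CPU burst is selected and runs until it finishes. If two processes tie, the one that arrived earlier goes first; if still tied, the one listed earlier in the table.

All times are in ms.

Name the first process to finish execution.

Timeline: | P2 0-1 | P1 1-10 | P4 10-14 | P3 14-19 |
Completion: P1=10  P2=1  P3=19  P4=14
Turnaround (C−A): P1=10  P2=1  P3=14  P4=10
Finish order: P2 → P1 → P4 → P3

P2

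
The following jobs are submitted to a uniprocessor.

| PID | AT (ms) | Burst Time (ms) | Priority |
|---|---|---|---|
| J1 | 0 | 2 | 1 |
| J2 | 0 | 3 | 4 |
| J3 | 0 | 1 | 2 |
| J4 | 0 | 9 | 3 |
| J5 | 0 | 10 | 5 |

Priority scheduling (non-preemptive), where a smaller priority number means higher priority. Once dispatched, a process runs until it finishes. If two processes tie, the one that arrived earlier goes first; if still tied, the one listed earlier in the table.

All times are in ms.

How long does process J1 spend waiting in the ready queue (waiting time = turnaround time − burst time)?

Gantt: | J1 0-2 | J3 2-3 | J4 3-12 | J2 12-15 | J5 15-25 |
Completion: J1=2  J2=15  J3=3  J4=12  J5=25
Waiting(J1) = turnaround − burst = 2 − 2 = 0

0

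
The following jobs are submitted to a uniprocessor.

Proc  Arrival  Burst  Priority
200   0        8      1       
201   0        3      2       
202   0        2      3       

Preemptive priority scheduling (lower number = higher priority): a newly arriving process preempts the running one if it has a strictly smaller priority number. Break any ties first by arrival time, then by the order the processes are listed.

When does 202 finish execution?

Schedule: | 200 0-8 | 201 8-11 | 202 11-13 |
Completion: 200=8  201=11  202=13

13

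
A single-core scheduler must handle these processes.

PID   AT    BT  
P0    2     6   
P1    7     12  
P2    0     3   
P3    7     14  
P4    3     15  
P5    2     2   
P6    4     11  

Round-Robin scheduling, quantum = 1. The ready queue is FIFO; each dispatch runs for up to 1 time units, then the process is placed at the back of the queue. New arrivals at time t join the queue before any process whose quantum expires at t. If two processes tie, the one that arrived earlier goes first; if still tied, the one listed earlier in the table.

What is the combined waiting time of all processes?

190

Schedule: | P2 0-2 | P0 2-3 | P5 3-4 | P2 4-5 | P4 5-6 | P0 6-7 | P6 7-8 | P5 8-9 | P4 9-10 | P1 10-11 | P3 11-12 | P0 12-13 | P6 13-14 | P4 14-15 | P1 15-16 | P3 16-17 | P0 17-18 | P6 18-19 | P4 19-20 | P1 20-21 | P3 21-22 | P0 22-23 | P6 23-24 | P4 24-25 | P1 25-26 | P3 26-27 | P0 27-28 | P6 28-29 | P4 29-30 | P1 30-31 | P3 31-32 | P6 32-33 | P4 33-34 | P1 34-35 | P3 35-36 | P6 36-37 | P4 37-38 | P1 38-39 | P3 39-40 | P6 40-41 | P4 41-42 | P1 42-43 | P3 43-44 | P6 44-45 | P4 45-46 | P1 46-47 | P3 47-48 | P6 48-49 | P4 49-50 | P1 50-51 | P3 51-52 | P6 52-53 | P4 53-54 | P1 54-55 | P3 55-56 | P4 56-57 | P1 57-58 | P3 58-59 | P4 59-60 | P3 60-61 | P4 61-62 | P3 62-63 |
Completion: P0=28  P1=58  P2=5  P3=63  P4=62  P5=9  P6=53
Waiting = turnaround − burst: P0=20, P1=39, P2=2, P3=42, P4=44, P5=5, P6=38
Total waiting = 20 + 39 + 2 + 42 + 44 + 5 + 38 = 190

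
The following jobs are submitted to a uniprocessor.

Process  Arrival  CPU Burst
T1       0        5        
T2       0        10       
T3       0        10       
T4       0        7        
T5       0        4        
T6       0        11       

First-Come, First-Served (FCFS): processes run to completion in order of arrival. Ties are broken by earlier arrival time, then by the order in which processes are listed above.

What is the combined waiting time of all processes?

Schedule: | T1 0-5 | T2 5-15 | T3 15-25 | T4 25-32 | T5 32-36 | T6 36-47 |
Completion: T1=5  T2=15  T3=25  T4=32  T5=36  T6=47
Turnaround (C−A): T1=5  T2=15  T3=25  T4=32  T5=36  T6=47
Waiting = turnaround − burst: T1=0, T2=5, T3=15, T4=25, T5=32, T6=36
Total waiting = 0 + 5 + 15 + 25 + 32 + 36 = 113

113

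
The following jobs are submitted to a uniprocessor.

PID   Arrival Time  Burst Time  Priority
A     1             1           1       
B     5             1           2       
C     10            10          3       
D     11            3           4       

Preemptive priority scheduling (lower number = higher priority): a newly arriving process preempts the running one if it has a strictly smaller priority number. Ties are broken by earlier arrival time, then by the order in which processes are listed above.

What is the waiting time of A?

0

Timeline: | idle 0-1 | A 1-2 | idle 2-5 | B 5-6 | idle 6-10 | C 10-20 | D 20-23 |
Completion: A=2  B=6  C=20  D=23
Turnaround (C−A): A=1  B=1  C=10  D=12
Waiting(A) = turnaround − burst = 1 − 1 = 0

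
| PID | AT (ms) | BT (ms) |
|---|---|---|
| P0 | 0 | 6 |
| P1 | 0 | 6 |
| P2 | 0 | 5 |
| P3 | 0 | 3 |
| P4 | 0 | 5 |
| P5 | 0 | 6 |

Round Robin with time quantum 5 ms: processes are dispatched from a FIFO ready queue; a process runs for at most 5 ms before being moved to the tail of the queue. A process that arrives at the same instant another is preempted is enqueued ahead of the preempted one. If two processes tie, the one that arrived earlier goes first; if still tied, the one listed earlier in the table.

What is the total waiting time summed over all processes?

115

Schedule: | P0 0-5 | P1 5-10 | P2 10-15 | P3 15-18 | P4 18-23 | P5 23-28 | P0 28-29 | P1 29-30 | P5 30-31 |
Completion: P0=29  P1=30  P2=15  P3=18  P4=23  P5=31
Waiting = turnaround − burst: P0=23, P1=24, P2=10, P3=15, P4=18, P5=25
Total waiting = 23 + 24 + 10 + 15 + 18 + 25 = 115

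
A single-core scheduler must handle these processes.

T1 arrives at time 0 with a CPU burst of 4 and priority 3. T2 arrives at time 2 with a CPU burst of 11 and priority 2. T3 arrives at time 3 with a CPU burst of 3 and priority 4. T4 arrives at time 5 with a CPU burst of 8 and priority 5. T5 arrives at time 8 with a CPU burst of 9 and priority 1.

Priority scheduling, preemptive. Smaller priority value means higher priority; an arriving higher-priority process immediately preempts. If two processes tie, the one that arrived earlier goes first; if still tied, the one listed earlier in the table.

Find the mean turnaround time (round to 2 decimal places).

21.40

Gantt: | T1 0-2 | T2 2-8 | T5 8-17 | T2 17-22 | T1 22-24 | T3 24-27 | T4 27-35 |
Completion: T1=24  T2=22  T3=27  T4=35  T5=17
Turnaround (C−A): T1=24  T2=20  T3=24  T4=30  T5=9
Turnaround times: T1=24, T2=20, T3=24, T4=30, T5=9
Average turnaround = (24+20+24+30+9) / 5 = 107/5 = 21.40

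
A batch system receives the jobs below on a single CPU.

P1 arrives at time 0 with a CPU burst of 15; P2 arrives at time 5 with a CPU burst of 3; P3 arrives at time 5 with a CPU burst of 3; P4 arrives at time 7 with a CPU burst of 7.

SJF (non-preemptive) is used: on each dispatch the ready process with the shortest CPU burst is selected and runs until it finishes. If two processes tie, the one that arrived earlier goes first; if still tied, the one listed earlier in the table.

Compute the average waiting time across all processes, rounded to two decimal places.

9.25

Timeline: | P1 0-15 | P2 15-18 | P3 18-21 | P4 21-28 |
Completion: P1=15  P2=18  P3=21  P4=28
Waiting times: P1=0, P2=10, P3=13, P4=14
Average waiting = (0+10+13+14) / 4 = 37/4 = 9.25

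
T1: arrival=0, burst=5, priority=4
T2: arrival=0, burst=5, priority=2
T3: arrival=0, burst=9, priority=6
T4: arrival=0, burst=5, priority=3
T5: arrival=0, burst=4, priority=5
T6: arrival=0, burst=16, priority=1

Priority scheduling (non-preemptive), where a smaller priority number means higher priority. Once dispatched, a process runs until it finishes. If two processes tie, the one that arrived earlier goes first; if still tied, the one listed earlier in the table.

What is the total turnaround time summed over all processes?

173

Gantt: | T6 0-16 | T2 16-21 | T4 21-26 | T1 26-31 | T5 31-35 | T3 35-44 |
Completion: T1=31  T2=21  T3=44  T4=26  T5=35  T6=16
Turnaround (C−A): T1=31  T2=21  T3=44  T4=26  T5=35  T6=16
Turnaround = completion − arrival: T1=31, T2=21, T3=44, T4=26, T5=35, T6=16
Total turnaround = 31 + 21 + 44 + 26 + 35 + 16 = 173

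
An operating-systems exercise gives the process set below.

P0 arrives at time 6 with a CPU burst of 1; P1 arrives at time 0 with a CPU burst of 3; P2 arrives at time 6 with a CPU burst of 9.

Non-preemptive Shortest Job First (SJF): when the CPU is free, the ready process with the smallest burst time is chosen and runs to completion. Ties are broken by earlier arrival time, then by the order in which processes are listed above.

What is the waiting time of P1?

0

Schedule: | P1 0-3 | idle 3-6 | P0 6-7 | P2 7-16 |
Completion: P0=7  P1=3  P2=16
Waiting(P1) = turnaround − burst = 3 − 3 = 0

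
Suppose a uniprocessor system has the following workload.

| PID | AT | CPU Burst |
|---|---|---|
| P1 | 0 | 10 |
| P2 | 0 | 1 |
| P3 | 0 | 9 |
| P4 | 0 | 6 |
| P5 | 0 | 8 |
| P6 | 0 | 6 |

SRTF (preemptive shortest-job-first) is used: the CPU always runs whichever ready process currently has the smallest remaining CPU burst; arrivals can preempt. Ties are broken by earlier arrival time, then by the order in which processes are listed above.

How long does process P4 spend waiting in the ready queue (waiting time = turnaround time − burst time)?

1

Timeline: | P2 0-1 | P4 1-7 | P6 7-13 | P5 13-21 | P3 21-30 | P1 30-40 |
Completion: P1=40  P2=1  P3=30  P4=7  P5=21  P6=13
Turnaround (C−A): P1=40  P2=1  P3=30  P4=7  P5=21  P6=13
Waiting(P4) = turnaround − burst = 7 − 6 = 1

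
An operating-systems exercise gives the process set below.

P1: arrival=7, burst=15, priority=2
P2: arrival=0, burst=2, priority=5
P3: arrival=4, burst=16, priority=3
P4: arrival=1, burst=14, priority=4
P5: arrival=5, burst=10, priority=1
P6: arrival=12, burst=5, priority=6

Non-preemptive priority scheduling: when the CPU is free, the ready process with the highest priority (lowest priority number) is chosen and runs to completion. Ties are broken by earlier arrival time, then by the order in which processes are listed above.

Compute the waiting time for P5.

11

Schedule: | P2 0-2 | P4 2-16 | P5 16-26 | P1 26-41 | P3 41-57 | P6 57-62 |
Completion: P1=41  P2=2  P3=57  P4=16  P5=26  P6=62
Turnaround (C−A): P1=34  P2=2  P3=53  P4=15  P5=21  P6=50
Waiting(P5) = turnaround − burst = 21 − 10 = 11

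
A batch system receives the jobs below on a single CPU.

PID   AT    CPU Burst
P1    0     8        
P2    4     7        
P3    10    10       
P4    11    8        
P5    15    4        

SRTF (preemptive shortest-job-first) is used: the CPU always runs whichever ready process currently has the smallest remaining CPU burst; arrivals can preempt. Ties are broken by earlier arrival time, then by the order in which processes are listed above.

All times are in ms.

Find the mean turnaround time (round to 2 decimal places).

13.20

Schedule: | P1 0-8 | P2 8-15 | P5 15-19 | P4 19-27 | P3 27-37 |
Completion: P1=8  P2=15  P3=37  P4=27  P5=19
Turnaround (C−A): P1=8  P2=11  P3=27  P4=16  P5=4
Turnaround times: P1=8, P2=11, P3=27, P4=16, P5=4
Average turnaround = (8+11+27+16+4) / 5 = 66/5 = 13.20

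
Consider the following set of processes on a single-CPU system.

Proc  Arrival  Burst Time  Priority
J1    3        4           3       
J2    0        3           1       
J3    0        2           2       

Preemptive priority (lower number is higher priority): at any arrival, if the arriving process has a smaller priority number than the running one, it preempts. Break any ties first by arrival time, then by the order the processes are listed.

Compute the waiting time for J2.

Timeline: | J2 0-3 | J3 3-5 | J1 5-9 |
Completion: J1=9  J2=3  J3=5
Turnaround (C−A): J1=6  J2=3  J3=5
Waiting(J2) = turnaround − burst = 3 − 3 = 0

0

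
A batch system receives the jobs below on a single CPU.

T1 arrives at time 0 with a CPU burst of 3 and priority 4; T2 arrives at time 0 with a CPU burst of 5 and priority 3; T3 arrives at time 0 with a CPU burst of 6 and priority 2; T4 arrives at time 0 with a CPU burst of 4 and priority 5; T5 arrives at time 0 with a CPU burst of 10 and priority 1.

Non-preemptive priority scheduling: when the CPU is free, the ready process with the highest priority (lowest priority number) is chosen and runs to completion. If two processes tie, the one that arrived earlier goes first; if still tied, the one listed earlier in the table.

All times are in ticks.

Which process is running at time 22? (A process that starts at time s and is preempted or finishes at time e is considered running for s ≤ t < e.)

T1

Gantt: | T5 0-10 | T3 10-16 | T2 16-21 | T1 21-24 | T4 24-28 |
Completion: T1=24  T2=21  T3=16  T4=28  T5=10
Turnaround (C−A): T1=24  T2=21  T3=16  T4=28  T5=10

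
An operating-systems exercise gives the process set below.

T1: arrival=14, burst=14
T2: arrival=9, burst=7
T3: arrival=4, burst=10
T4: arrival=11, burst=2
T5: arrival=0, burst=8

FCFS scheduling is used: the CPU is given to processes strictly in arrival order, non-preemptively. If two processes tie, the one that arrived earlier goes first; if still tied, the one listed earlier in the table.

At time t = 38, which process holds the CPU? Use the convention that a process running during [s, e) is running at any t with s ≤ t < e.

Schedule: | T5 0-8 | T3 8-18 | T2 18-25 | T4 25-27 | T1 27-41 |
Completion: T1=41  T2=25  T3=18  T4=27  T5=8
Turnaround (C−A): T1=27  T2=16  T3=14  T4=16  T5=8

T1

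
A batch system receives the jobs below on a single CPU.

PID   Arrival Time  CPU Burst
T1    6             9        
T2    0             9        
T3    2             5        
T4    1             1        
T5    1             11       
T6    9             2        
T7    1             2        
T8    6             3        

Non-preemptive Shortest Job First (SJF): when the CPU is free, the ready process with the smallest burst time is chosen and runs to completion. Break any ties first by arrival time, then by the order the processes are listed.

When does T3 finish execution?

Schedule: | T2 0-9 | T4 9-10 | T7 10-12 | T6 12-14 | T8 14-17 | T3 17-22 | T1 22-31 | T5 31-42 |
Completion: T1=31  T2=9  T3=22  T4=10  T5=42  T6=14  T7=12  T8=17
Turnaround (C−A): T1=25  T2=9  T3=20  T4=9  T5=41  T6=5  T7=11  T8=11

22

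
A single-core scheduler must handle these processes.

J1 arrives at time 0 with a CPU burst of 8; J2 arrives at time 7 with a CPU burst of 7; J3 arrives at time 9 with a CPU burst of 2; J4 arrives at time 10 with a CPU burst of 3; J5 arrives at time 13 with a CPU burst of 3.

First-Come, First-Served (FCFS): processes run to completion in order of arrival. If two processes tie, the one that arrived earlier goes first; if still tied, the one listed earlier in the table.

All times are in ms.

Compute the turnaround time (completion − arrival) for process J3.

Schedule: | J1 0-8 | J2 8-15 | J3 15-17 | J4 17-20 | J5 20-23 |
Completion: J1=8  J2=15  J3=17  J4=20  J5=23
Turnaround(J3) = completion − arrival = 17 − 9 = 8

8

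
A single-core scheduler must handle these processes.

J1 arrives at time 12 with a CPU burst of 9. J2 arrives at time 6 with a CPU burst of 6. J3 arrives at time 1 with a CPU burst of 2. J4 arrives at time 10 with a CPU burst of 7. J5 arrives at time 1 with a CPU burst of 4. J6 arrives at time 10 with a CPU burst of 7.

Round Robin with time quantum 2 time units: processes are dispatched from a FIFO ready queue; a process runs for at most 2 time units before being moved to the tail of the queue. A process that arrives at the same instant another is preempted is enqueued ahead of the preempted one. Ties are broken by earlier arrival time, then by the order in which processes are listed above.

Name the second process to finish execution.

Timeline: | idle 0-1 | J3 1-3 | J5 3-7 | J2 7-11 | J4 11-13 | J6 13-15 | J2 15-17 | J1 17-19 | J4 19-21 | J6 21-23 | J1 23-25 | J4 25-27 | J6 27-29 | J1 29-31 | J4 31-32 | J6 32-33 | J1 33-36 |
Completion: J1=36  J2=17  J3=3  J4=32  J5=7  J6=33
Turnaround (C−A): J1=24  J2=11  J3=2  J4=22  J5=6  J6=23
Finish order: J3 → J5 → J2 → J4 → J6 → J1

J5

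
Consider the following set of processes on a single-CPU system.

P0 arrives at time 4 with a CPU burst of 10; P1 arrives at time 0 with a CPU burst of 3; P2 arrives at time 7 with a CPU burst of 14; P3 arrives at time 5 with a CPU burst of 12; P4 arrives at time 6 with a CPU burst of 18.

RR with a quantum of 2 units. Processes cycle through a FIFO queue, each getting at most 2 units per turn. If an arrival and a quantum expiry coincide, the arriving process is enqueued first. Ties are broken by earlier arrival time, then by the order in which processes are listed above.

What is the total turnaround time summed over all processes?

175

Timeline: | P1 0-3 | idle 3-4 | P0 4-6 | P3 6-8 | P4 8-10 | P0 10-12 | P2 12-14 | P3 14-16 | P4 16-18 | P0 18-20 | P2 20-22 | P3 22-24 | P4 24-26 | P0 26-28 | P2 28-30 | P3 30-32 | P4 32-34 | P0 34-36 | P2 36-38 | P3 38-40 | P4 40-42 | P2 42-44 | P3 44-46 | P4 46-48 | P2 48-50 | P4 50-52 | P2 52-54 | P4 54-58 |
Completion: P0=36  P1=3  P2=54  P3=46  P4=58
Turnaround = completion − arrival: P0=32, P1=3, P2=47, P3=41, P4=52
Total turnaround = 32 + 3 + 47 + 41 + 52 = 175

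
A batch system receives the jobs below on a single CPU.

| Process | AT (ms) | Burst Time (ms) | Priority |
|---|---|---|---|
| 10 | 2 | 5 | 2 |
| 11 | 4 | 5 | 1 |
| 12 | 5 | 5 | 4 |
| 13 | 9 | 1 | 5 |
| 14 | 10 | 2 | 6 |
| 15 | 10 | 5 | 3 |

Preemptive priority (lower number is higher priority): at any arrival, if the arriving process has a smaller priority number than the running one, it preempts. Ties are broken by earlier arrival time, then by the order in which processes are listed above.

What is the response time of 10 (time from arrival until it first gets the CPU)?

0

Gantt: | idle 0-2 | 10 2-4 | 11 4-9 | 10 9-12 | 15 12-17 | 12 17-22 | 13 22-23 | 14 23-25 |
Completion: 10=12  11=9  12=22  13=23  14=25  15=17
Response(10) = first start − arrival = 2 − 2 = 0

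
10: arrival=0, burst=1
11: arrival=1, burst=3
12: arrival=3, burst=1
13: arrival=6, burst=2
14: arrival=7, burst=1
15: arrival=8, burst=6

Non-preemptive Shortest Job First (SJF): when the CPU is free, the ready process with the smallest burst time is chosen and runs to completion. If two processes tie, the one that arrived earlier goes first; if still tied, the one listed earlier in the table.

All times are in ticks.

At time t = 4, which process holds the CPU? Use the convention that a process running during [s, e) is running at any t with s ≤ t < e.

12

Timeline: | 10 0-1 | 11 1-4 | 12 4-5 | idle 5-6 | 13 6-8 | 14 8-9 | 15 9-15 |
Completion: 10=1  11=4  12=5  13=8  14=9  15=15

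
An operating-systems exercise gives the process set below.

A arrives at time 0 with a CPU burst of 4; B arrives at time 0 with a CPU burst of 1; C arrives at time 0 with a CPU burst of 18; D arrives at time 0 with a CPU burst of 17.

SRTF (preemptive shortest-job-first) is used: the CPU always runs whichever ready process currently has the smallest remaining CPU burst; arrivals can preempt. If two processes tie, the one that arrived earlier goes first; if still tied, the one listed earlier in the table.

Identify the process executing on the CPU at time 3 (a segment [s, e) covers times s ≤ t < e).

Gantt: | B 0-1 | A 1-5 | D 5-22 | C 22-40 |
Completion: A=5  B=1  C=40  D=22
Turnaround (C−A): A=5  B=1  C=40  D=22

A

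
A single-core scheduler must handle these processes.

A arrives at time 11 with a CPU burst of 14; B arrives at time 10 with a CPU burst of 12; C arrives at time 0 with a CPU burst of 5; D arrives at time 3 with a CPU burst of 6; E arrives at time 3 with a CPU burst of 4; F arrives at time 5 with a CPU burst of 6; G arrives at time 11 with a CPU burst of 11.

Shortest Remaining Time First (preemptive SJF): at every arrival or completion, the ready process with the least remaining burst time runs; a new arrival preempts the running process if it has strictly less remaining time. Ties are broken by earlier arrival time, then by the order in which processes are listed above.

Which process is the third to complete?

D

Gantt: | C 0-5 | E 5-9 | D 9-15 | F 15-21 | G 21-32 | B 32-44 | A 44-58 |
Completion: A=58  B=44  C=5  D=15  E=9  F=21  G=32
Turnaround (C−A): A=47  B=34  C=5  D=12  E=6  F=16  G=21
Finish order: C → E → D → F → G → B → A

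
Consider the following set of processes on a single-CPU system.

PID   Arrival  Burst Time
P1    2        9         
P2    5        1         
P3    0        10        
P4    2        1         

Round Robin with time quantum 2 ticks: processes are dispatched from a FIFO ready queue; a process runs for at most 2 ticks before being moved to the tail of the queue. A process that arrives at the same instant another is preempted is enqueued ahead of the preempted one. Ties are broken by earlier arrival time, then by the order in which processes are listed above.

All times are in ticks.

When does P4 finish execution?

Gantt: | P3 0-2 | P1 2-4 | P4 4-5 | P3 5-7 | P1 7-9 | P2 9-10 | P3 10-12 | P1 12-14 | P3 14-16 | P1 16-18 | P3 18-20 | P1 20-21 |
Completion: P1=21  P2=10  P3=20  P4=5
Turnaround (C−A): P1=19  P2=5  P3=20  P4=3

5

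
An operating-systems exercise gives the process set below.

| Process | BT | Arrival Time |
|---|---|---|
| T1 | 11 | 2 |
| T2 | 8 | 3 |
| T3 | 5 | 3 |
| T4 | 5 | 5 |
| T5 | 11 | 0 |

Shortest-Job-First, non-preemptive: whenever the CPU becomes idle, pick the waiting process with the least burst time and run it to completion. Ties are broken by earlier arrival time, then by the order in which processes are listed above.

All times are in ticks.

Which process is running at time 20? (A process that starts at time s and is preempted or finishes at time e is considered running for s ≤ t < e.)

T4

Timeline: | T5 0-11 | T3 11-16 | T4 16-21 | T2 21-29 | T1 29-40 |
Completion: T1=40  T2=29  T3=16  T4=21  T5=11
Turnaround (C−A): T1=38  T2=26  T3=13  T4=16  T5=11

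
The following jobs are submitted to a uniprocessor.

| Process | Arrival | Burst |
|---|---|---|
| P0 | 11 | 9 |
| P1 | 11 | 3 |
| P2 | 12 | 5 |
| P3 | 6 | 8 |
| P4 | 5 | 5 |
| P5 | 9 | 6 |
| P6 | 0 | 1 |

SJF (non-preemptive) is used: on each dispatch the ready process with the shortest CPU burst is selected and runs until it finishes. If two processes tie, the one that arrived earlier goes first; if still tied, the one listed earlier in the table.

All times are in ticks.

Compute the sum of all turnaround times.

Timeline: | P6 0-1 | idle 1-5 | P4 5-10 | P5 10-16 | P1 16-19 | P2 19-24 | P3 24-32 | P0 32-41 |
Completion: P0=41  P1=19  P2=24  P3=32  P4=10  P5=16  P6=1
Turnaround (C−A): P0=30  P1=8  P2=12  P3=26  P4=5  P5=7  P6=1
Turnaround = completion − arrival: P0=30, P1=8, P2=12, P3=26, P4=5, P5=7, P6=1
Total turnaround = 30 + 8 + 12 + 26 + 5 + 7 + 1 = 89

89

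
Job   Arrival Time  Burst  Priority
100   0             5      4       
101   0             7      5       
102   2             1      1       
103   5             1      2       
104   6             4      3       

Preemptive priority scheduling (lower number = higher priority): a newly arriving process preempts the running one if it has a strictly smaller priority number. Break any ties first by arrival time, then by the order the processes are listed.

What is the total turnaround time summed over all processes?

35

Gantt: | 100 0-2 | 102 2-3 | 100 3-5 | 103 5-6 | 104 6-10 | 100 10-11 | 101 11-18 |
Completion: 100=11  101=18  102=3  103=6  104=10
Turnaround (C−A): 100=11  101=18  102=1  103=1  104=4
Turnaround = completion − arrival: 100=11, 101=18, 102=1, 103=1, 104=4
Total turnaround = 11 + 18 + 1 + 1 + 4 = 35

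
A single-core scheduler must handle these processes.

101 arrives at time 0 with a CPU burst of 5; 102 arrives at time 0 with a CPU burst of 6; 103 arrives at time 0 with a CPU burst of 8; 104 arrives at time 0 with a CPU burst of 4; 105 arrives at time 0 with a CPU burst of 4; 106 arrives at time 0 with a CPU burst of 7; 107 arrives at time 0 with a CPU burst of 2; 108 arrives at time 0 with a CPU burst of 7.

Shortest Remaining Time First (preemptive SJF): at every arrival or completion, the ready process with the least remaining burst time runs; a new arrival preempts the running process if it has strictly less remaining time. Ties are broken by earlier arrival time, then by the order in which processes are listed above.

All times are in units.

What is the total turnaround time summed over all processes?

160

Schedule: | 107 0-2 | 104 2-6 | 105 6-10 | 101 10-15 | 102 15-21 | 106 21-28 | 108 28-35 | 103 35-43 |
Completion: 101=15  102=21  103=43  104=6  105=10  106=28  107=2  108=35
Turnaround (C−A): 101=15  102=21  103=43  104=6  105=10  106=28  107=2  108=35
Turnaround = completion − arrival: 101=15, 102=21, 103=43, 104=6, 105=10, 106=28, 107=2, 108=35
Total turnaround = 15 + 21 + 43 + 6 + 10 + 28 + 2 + 35 = 160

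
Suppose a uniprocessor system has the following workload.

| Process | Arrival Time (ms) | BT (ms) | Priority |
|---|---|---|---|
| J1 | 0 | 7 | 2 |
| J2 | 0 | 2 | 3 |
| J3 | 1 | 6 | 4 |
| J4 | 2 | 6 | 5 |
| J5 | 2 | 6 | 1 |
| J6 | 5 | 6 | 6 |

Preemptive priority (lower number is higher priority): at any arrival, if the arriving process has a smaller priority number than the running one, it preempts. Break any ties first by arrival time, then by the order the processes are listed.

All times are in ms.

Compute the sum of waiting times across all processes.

Timeline: | J1 0-2 | J5 2-8 | J1 8-13 | J2 13-15 | J3 15-21 | J4 21-27 | J6 27-33 |
Completion: J1=13  J2=15  J3=21  J4=27  J5=8  J6=33
Turnaround (C−A): J1=13  J2=15  J3=20  J4=25  J5=6  J6=28
Waiting = turnaround − burst: J1=6, J2=13, J3=14, J4=19, J5=0, J6=22
Total waiting = 6 + 13 + 14 + 19 + 0 + 22 = 74

74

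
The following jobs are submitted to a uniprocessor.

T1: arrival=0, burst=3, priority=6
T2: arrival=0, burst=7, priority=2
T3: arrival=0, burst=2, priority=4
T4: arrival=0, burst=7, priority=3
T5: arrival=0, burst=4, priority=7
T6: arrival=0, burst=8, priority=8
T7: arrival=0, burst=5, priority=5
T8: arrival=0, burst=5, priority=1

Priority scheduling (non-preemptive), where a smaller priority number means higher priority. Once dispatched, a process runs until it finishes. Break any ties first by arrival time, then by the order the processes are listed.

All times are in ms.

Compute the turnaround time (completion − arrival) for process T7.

26

Timeline: | T8 0-5 | T2 5-12 | T4 12-19 | T3 19-21 | T7 21-26 | T1 26-29 | T5 29-33 | T6 33-41 |
Completion: T1=29  T2=12  T3=21  T4=19  T5=33  T6=41  T7=26  T8=5
Turnaround (C−A): T1=29  T2=12  T3=21  T4=19  T5=33  T6=41  T7=26  T8=5
Turnaround(T7) = completion − arrival = 26 − 0 = 26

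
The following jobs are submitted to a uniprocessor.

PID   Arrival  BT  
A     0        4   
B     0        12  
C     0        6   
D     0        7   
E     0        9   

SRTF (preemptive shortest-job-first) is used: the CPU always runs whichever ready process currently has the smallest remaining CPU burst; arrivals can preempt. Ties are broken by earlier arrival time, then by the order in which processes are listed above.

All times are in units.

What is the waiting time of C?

4

Gantt: | A 0-4 | C 4-10 | D 10-17 | E 17-26 | B 26-38 |
Completion: A=4  B=38  C=10  D=17  E=26
Turnaround (C−A): A=4  B=38  C=10  D=17  E=26
Waiting(C) = turnaround − burst = 10 − 6 = 4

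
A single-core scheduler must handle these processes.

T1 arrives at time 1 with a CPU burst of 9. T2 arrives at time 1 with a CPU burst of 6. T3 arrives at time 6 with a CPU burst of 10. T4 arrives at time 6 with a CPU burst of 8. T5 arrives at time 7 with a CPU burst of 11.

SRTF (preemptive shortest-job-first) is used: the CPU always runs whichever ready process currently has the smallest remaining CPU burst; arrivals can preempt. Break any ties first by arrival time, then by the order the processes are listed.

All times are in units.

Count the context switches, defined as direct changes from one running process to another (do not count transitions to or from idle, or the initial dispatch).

Schedule: | idle 0-1 | T2 1-7 | T4 7-15 | T1 15-24 | T3 24-34 | T5 34-45 |
Completion: T1=24  T2=7  T3=34  T4=15  T5=45
Turnaround (C−A): T1=23  T2=6  T3=28  T4=9  T5=38

4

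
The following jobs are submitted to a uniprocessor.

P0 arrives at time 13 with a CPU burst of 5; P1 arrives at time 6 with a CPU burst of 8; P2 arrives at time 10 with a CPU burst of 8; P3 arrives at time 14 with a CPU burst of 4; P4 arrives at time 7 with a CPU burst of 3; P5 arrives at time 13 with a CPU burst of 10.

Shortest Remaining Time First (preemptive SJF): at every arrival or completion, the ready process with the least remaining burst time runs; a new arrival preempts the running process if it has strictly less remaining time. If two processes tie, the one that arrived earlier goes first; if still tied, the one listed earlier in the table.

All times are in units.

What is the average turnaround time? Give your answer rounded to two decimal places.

Schedule: | idle 0-6 | P1 6-7 | P4 7-10 | P1 10-17 | P3 17-21 | P0 21-26 | P2 26-34 | P5 34-44 |
Completion: P0=26  P1=17  P2=34  P3=21  P4=10  P5=44
Turnaround (C−A): P0=13  P1=11  P2=24  P3=7  P4=3  P5=31
Turnaround times: P0=13, P1=11, P2=24, P3=7, P4=3, P5=31
Average turnaround = (13+11+24+7+3+31) / 6 = 89/6 = 14.83

14.83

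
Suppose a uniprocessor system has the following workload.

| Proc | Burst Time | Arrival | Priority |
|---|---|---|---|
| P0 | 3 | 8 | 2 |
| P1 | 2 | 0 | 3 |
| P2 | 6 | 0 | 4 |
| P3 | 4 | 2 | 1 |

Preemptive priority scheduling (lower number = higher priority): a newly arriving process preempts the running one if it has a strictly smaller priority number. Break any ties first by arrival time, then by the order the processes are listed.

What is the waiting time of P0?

Gantt: | P1 0-2 | P3 2-6 | P2 6-8 | P0 8-11 | P2 11-15 |
Completion: P0=11  P1=2  P2=15  P3=6
Turnaround (C−A): P0=3  P1=2  P2=15  P3=4
Waiting(P0) = turnaround − burst = 3 − 3 = 0

0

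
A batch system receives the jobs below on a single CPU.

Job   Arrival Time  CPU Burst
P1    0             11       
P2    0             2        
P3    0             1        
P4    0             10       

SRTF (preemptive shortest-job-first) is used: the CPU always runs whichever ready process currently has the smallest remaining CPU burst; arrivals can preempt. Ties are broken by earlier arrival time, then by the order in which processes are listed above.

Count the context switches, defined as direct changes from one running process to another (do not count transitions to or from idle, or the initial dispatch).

3

Schedule: | P3 0-1 | P2 1-3 | P4 3-13 | P1 13-24 |
Completion: P1=24  P2=3  P3=1  P4=13
Turnaround (C−A): P1=24  P2=3  P3=1  P4=13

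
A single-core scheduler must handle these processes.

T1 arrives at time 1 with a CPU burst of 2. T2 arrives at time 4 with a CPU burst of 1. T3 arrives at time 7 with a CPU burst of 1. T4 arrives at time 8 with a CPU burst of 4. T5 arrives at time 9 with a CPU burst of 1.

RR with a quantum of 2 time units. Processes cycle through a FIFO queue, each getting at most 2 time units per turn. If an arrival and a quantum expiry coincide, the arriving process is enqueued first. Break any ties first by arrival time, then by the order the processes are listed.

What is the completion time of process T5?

11

Gantt: | idle 0-1 | T1 1-3 | idle 3-4 | T2 4-5 | idle 5-7 | T3 7-8 | T4 8-10 | T5 10-11 | T4 11-13 |
Completion: T1=3  T2=5  T3=8  T4=13  T5=11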